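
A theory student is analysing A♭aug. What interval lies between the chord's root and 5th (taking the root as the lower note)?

augmented fifth

A♭ augmented: A♭–C–E.
So we need the interval from A♭ up to E.
5 letter names make it a fifth; at 8 semitones (a half step wider than perfect) the quality is augmented.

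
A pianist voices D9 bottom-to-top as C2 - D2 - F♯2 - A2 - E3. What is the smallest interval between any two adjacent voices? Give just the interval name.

Adjacent intervals: C2→D2 = major second; D2→F♯2 = major third; F♯2→A2 = minor third; A2→E3 = perfect fifth.
The smallest is C2 to D2, a major second (2 semitones).

major second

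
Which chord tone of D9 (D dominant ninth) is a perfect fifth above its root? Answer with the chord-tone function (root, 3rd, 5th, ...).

5th

D9: D-F#-A-C-E.
The root is D. A perfect fifth above D is A.
A is the chord's 5th.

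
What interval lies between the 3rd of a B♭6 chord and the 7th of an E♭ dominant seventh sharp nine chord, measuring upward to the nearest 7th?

diminished octave

B♭6 has D as its 3rd, and E♭ dominant seventh sharp nine has D♭ as its 7th.
From D to D♭: 11 semitones over an octave = diminished.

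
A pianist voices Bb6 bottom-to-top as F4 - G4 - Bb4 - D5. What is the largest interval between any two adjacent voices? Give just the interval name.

Adjacent intervals: F4→G4 = major second; G4→Bb4 = minor third; Bb4→D5 = major third.
The largest is Bb4 to D5, a major third (4 semitones).

major third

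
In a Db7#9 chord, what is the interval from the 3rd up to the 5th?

minor third

Db7#9 (Db dominant seventh sharp nine): Db, F, Ab, Cb, E.
That puts F below Ab.
3 letter names make it a third; at 3 semitones (a half step narrower than major) the quality is minor.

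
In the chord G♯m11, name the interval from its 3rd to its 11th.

The chord tones of G♯m11 are G♯, B, D♯, F♯, A♯, C♯.
That puts B below C♯.
Counting 9 letters and 14 half steps from B gives a major ninth.

major 9th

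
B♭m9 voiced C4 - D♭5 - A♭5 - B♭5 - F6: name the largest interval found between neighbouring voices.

Adjacent intervals: C4→D♭5 = minor ninth; D♭5→A♭5 = perfect fifth; A♭5→B♭5 = major second; B♭5→F6 = perfect fifth.
The largest is C4 to D♭5, a minor ninth (13 semitones).

m9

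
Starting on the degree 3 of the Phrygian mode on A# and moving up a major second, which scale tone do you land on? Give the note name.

The scale is A# B C# D# E# F# G#.
The degree 3 is C#; a major second above that is D# — scale degree 4.

D#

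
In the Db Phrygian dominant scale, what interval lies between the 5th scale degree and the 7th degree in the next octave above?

Db phrygian dominant: Db Ebb F Gb Ab Bbb Cb.
So we need the interval from Ab up to Cb.
From Ab to Cb: 15 semitones over a tenth = minor.

minor tenth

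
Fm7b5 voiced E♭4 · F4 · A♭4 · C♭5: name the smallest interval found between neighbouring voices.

Adjacent intervals: E♭4→F4 = major second; F4→A♭4 = minor third; A♭4→C♭5 = minor third.
The smallest is E♭4 to F4, a major second (2 semitones).

major second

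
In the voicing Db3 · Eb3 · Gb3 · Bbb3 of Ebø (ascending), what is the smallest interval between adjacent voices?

Adjacent intervals: Db3→Eb3 = major second; Eb3→Gb3 = minor third; Gb3→Bbb3 = minor third.
The smallest is Db3 to Eb3, a major second (2 semitones).

major 2nd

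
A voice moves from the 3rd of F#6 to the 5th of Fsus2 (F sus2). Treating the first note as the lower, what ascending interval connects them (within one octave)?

d3

F#6 has A# as its 3rd, and Fsus2 (F sus2) has C as its 5th.
3 letter names make it a third; at 2 semitones (a whole step narrower than major) the quality is diminished.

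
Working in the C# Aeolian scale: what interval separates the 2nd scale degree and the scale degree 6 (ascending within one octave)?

The scale runs C# D# E F# G# A B.
That puts D# below A.
From D# to A: 6 semitones over a fifth = diminished.

diminished fifth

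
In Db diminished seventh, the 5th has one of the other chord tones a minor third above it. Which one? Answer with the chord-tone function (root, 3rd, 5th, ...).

The chord tones of Dbdim7 (Db diminished seventh) are Db-Fb-Abb-Cbb.
The 5th is Abb. A minor third above Abb is Cbb.
Cbb is the chord's 7th.

7th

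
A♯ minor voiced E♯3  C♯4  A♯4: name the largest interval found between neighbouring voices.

major 6th

Adjacent intervals: E♯3→C♯4 = minor sixth; C♯4→A♯4 = major sixth.
The largest is C♯4 to A♯4, a major sixth (9 semitones).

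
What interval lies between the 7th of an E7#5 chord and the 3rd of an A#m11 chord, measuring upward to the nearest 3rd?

major seventh

E7#5 has D as its 7th, and A#m11 has C# as its 3rd.
D up to C# spans 7 letter names and 11 semitones — a major seventh.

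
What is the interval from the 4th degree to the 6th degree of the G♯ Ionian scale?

M3

The scale runs G♯ A♯ B♯ C♯ D♯ E♯ F𝄪.
The 4th degree is C♯ and the degree 6 is E♯.
Counting 3 letters and 4 half steps from C♯ gives a major third.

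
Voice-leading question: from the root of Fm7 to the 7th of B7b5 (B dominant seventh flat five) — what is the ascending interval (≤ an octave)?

Fm7 has F as its root, and B7b5 (B dominant seventh flat five) has A as its 7th.
From F to A is 4 semitones, exactly the major third.

major third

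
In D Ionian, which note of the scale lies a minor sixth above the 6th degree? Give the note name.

G

The scale is D E F# G A B C#.
The 6th degree is B; a minor sixth above that is G — scale degree 4.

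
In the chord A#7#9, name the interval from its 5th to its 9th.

augmented fifth

Spelling the chord: A#–C##–E#–G#–B##.
5th = E#; 9th = B##.
5 letter names make it a fifth; at 8 semitones (a half step wider than perfect) the quality is augmented.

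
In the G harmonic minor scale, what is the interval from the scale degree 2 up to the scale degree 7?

The scale runs G A Bb C D Eb F#.
That puts A below F#.
From A to F# is 9 semitones, exactly the major sixth.

major sixth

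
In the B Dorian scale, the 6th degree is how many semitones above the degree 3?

6

The scale is B C# D E F# G# A.
D up to G# is an augmented fourth — 6 semitones.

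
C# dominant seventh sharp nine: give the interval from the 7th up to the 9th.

augmented third

Spelling the chord: C#–E#–G#–B–D##.
The 7th is B and the 9th is D##.
From B to D##: 5 semitones over a third = augmented.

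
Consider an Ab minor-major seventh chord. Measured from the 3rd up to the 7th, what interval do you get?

Ab minor-major seventh: Ab Cb Eb G.
That puts Cb below G.
5 letter names make it a fifth; at 8 semitones (a half step wider than perfect) the quality is augmented.

augmented fifth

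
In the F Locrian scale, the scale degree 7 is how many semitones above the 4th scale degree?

5

The scale is F G♭ A♭ B♭ C♭ D♭ E♭.
B♭ up to E♭ is a perfect fourth — 5 semitones.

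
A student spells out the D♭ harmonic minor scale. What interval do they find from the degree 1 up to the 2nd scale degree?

D♭ harmonic minor: D♭ E♭ F♭ G♭ A♭ B𝄫 C.
The degree 1 is D♭ and the 2nd degree is E♭.
Counting 2 letters and 2 half steps from D♭ gives a major second.

major second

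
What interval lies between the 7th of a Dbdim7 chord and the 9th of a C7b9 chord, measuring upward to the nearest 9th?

Dbdim7 has Cbb as its 7th, and C7b9 has Db as its 9th.
From Cbb to Db: 3 semitones over a second = augmented.

augmented second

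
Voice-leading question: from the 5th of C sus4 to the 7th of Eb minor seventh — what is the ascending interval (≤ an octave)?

diminished fifth

The 5th of C sus4 is G; the 7th of Eb minor seventh is Db.
From G to Db: 6 semitones over a fifth = diminished.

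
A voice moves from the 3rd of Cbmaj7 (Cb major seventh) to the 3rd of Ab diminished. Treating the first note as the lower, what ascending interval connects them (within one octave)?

Cbmaj7 (Cb major seventh) has Eb as its 3rd, and Ab diminished has Cb as its 3rd.
From Eb to Cb: 8 semitones over a sixth = minor.

minor sixth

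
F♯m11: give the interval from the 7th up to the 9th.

major 3rd

Spelling the chord: F♯–A–C♯–E–G♯–B.
The 7th is E and the 9th is G♯.
E up to G♯ spans 3 letter names and 4 semitones — a major third.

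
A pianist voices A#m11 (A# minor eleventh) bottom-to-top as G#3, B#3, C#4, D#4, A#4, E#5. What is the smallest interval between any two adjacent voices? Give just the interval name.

m2

Adjacent intervals: G#3→B#3 = major third; B#3→C#4 = minor second; C#4→D#4 = major second; D#4→A#4 = perfect fifth; A#4→E#5 = perfect fifth.
The smallest is B#3 to C#4, a minor second (1 semitone).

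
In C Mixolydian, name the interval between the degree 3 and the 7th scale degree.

diminished fifth

The scale runs C D E F G A Bb.
The degree 3 is E and the 7th scale degree is Bb.
E up to Bb is 6 semitones, a half step narrower than a perfect fifth, so the interval is diminished.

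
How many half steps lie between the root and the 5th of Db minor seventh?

7

Dbmin7 (Db minor seventh) is spelled Db, Fb, Ab, Cb.
Db to Ab is a perfect fifth: 7 semitones.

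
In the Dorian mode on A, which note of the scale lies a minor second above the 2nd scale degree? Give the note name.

The scale is A B C D E F♯ G.
The 2nd scale degree is B; a minor second above that is C — scale degree 3.

C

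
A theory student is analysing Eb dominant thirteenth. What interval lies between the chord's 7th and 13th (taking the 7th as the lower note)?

Eb13: Eb G Bb Db F C.
So we need the interval from Db up to C.
Db up to C spans 7 letter names and 11 semitones — a major seventh.

M7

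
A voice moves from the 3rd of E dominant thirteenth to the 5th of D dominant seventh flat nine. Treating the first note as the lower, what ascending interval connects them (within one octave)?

minor second

The 3rd of E dominant thirteenth is G#; the 5th of D dominant seventh flat nine is A.
From G# to A: 1 semitone over a second = minor.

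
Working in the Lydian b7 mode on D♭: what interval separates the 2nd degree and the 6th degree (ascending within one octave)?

Spelling the Lydian b7 mode on D♭: D♭ E♭ F G A♭ B♭ C♭.
The 2nd degree is E♭ and the 6th scale degree is B♭.
From E♭ to B♭ is 7 semitones, exactly the perfect fifth.

perfect fifth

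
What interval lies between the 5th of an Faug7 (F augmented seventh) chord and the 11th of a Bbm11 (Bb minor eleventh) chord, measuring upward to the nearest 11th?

The 5th of Faug7 (F augmented seventh) is C#; the 11th of Bbm11 (Bb minor eleventh) is Eb.
C# up to Eb is 2 semitones, a whole step narrower than a major third, so the interval is diminished.

d3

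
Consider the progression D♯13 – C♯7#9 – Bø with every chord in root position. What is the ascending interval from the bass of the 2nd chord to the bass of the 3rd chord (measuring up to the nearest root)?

The roots are C♯ and B.
C♯ up to B is 10 semitones, a half step narrower than a major seventh, so the interval is minor.

minor seventh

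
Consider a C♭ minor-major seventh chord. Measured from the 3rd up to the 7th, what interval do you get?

augmented fifth

Spelling the chord: C♭ E𝄫 G♭ B♭.
So we need the interval from E𝄫 up to B♭.
5 letter names make it a fifth; at 8 semitones (a half step wider than perfect) the quality is augmented.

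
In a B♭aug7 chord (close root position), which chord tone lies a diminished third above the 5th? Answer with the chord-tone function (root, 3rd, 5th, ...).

7th

B♭aug7: B♭-D-F♯-A♭.
The 5th is F♯. A diminished third above F♯ is A♭.
A♭ is the chord's 7th.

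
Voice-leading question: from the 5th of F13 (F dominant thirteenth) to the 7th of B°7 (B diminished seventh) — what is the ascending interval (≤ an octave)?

minor sixth

F13 (F dominant thirteenth) has C as its 5th, and B°7 (B diminished seventh) has A♭ as its 7th.
C up to A♭ is 8 semitones, a half step narrower than a major sixth, so the interval is minor.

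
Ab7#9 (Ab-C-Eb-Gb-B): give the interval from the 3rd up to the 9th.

That puts C below B.
Counting 7 letters and 11 half steps from C gives a major seventh.

major 7th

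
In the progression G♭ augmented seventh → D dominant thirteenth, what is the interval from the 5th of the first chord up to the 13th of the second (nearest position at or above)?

The 5th of G♭ augmented seventh is D; the 13th of D dominant thirteenth is B.
D up to B spans 6 letter names and 9 semitones — a major sixth.

M6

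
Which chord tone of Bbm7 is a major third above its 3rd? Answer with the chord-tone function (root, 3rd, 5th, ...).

Spelling the chord: Bb-Db-F-Ab.
The 3rd is Db. A major third above Db is F.
F is the chord's 5th.

5th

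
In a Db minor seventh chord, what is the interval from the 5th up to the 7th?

minor 3rd

Spelling the chord: Db-Fb-Ab-Cb.
That puts Ab below Cb.
Ab up to Cb is 3 semitones, a half step narrower than a major third, so the interval is minor.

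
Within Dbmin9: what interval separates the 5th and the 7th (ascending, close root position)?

Db minor ninth: Db, Fb, Ab, Cb, Eb.
That puts Ab below Cb.
Ab up to Cb is 3 semitones, a half step narrower than a major third, so the interval is minor.

minor third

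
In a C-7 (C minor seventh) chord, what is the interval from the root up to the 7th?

m7

Cmin7 (C minor seventh) is spelled C, Eb, G, Bb.
The root is C and the 7th is Bb.
C up to Bb is 10 semitones, a half step narrower than a major seventh, so the interval is minor.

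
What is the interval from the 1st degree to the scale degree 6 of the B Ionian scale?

major sixth

B major: B C# D# E F# G# A#.
1st degree = B; degree 6 = G#.
B up to G# spans 6 letter names and 9 semitones — a major sixth.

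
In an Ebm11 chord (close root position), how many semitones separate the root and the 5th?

7

Eb minor eleventh: Eb–Gb–Bb–Db–F–Ab.
Eb to Bb is a perfect fifth: 7 semitones.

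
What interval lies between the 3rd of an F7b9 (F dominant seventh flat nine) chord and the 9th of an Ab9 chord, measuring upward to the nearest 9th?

The 3rd of F7b9 (F dominant seventh flat nine) is A; the 9th of Ab9 is Bb.
From A to Bb: 1 semitone over a second = minor.

minor second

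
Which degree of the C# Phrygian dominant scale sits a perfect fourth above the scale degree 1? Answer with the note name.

The scale is C# D E# F# G# A B.
The scale degree 1 is C#; a perfect fourth above that is F# — scale degree 4.

F#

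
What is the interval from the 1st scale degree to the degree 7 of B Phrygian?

minor seventh

The scale runs B C D E F# G A.
1st scale degree = B; 7th degree = A.
From B to A: 10 semitones over a seventh = minor.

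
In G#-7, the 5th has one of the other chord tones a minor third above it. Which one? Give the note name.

G# minor seventh is spelled G#-B-D#-F#.
The 5th is D#. A minor third above D# is F#.
F# is the chord's 7th.

F#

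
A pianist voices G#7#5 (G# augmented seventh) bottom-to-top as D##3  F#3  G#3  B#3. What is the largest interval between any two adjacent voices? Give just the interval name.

major 3rd

Adjacent intervals: D##3→F#3 = diminished third; F#3→G#3 = major second; G#3→B#3 = major third.
The largest is G#3 to B#3, a major third (4 semitones).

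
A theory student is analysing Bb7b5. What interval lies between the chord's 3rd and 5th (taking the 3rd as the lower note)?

Spelling the chord: Bb-D-Fb-Ab.
So we need the interval from D up to Fb.
3 letter names make it a third; at 2 semitones (a whole step narrower than major) the quality is diminished.

d3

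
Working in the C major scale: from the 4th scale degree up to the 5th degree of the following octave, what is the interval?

C major: C D E F G A B.
4th scale degree = F; degree 5 (up an octave) = G.
Counting 9 letters and 14 half steps from F gives a major ninth.

major ninth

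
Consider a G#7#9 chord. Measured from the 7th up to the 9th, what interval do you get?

The chord tones of G#7#9 (G# dominant seventh sharp nine) are G#-B#-D#-F#-A##.
So we need the interval from F# up to A##.
From F# to A##: 5 semitones over a third = augmented.

A3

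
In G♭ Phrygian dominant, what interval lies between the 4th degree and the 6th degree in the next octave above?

minor tenth

Spelling G♭ Phrygian dominant: G♭ A𝄫 B♭ C♭ D♭ E𝄫 F♭.
That puts C♭ below E𝄫.
C♭ up to E𝄫 is 15 semitones, a half step narrower than a major tenth, so the interval is minor.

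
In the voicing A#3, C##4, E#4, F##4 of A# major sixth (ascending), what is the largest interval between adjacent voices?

major third

Adjacent intervals: A#3→C##4 = major third; C##4→E#4 = minor third; E#4→F##4 = major second.
The largest is A#3 to C##4, a major third (4 semitones).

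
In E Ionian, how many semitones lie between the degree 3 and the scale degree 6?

The scale is E F# G# A B C# D#.
G# up to C# is a perfect fourth — 5 semitones.

5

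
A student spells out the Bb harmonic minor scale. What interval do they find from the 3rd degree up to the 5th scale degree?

Spelling the Bb harmonic minor scale: Bb C Db Eb F Gb A.
3rd degree = Db; 5th scale degree = F.
Counting 3 letters and 4 half steps from Db gives a major third.

major 3rd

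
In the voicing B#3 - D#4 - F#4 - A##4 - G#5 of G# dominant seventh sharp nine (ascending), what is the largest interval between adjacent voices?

d7

Adjacent intervals: B#3→D#4 = minor third; D#4→F#4 = minor third; F#4→A##4 = augmented third; A##4→G#5 = diminished seventh.
The largest is A##4 to G#5, a diminished seventh (9 semitones).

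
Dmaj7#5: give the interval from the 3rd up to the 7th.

Dmaj7#5 (D augmented major seventh) is spelled D F# A# C#.
That puts F# below C#.
F# up to C# spans 5 letter names and 7 semitones — a perfect fifth.

perfect fifth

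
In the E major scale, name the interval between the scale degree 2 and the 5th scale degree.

perfect 4th

E major: E F# G# A B C# D#.
The scale degree 2 is F# and the 5th scale degree is B.
F# up to B spans 4 letter names and 5 semitones — a perfect fourth.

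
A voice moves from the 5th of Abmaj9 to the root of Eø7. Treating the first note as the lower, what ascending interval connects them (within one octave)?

Abmaj9 has Eb as its 5th, and Eø7 has E as its root.
1 letter names make it a unison; at 1 semitone (a half step wider than perfect) the quality is augmented.

A1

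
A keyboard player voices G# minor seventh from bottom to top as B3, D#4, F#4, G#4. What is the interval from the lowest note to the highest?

The outer voices are B3 and G#4.
Counting 6 letters and 9 half steps from B gives a major sixth.

major sixth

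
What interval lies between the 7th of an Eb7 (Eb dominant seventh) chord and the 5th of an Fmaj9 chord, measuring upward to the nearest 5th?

major 7th

The 7th of Eb7 (Eb dominant seventh) is Db; the 5th of Fmaj9 is C.
Counting 7 letters and 11 half steps from Db gives a major seventh.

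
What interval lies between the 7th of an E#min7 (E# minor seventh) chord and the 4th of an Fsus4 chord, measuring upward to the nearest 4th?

The 7th of E#min7 (E# minor seventh) is D#; the 4th of Fsus4 is Bb.
From D# to Bb: 7 semitones over a sixth = diminished.

diminished sixth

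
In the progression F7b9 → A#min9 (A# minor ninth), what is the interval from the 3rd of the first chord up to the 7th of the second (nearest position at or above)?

M7

The 3rd of F7b9 is A; the 7th of A#min9 (A# minor ninth) is G#.
From A to G# is 11 semitones, exactly the major seventh.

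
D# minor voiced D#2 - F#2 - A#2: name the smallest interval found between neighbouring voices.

Adjacent intervals: D#2→F#2 = minor third; F#2→A#2 = major third.
The smallest is D#2 to F#2, a minor third (3 semitones).

minor third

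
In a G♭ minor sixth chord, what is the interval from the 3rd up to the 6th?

The chord tones of G♭ minor sixth are G♭-B𝄫-D♭-E♭.
3rd = B𝄫; 6th = E♭.
4 letter names make it a fourth; at 6 semitones (a half step wider than perfect) the quality is augmented.

augmented 4th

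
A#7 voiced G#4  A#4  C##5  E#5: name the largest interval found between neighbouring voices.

Adjacent intervals: G#4→A#4 = major second; A#4→C##5 = major third; C##5→E#5 = minor third.
The largest is A#4 to C##5, a major third (4 semitones).

major 3rd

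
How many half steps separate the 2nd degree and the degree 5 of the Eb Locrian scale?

5

The scale is Eb Fb Gb Ab Bbb Cb Db.
Fb up to Bbb is a perfect fourth — 5 semitones.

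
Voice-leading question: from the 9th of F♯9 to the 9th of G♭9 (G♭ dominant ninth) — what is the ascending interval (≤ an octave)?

diminished 2nd

The 9th of F♯9 is G♯; the 9th of G♭9 (G♭ dominant ninth) is A♭.
From G♯ to A♭: 0 semitones over a second = diminished.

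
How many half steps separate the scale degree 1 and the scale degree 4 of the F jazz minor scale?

The scale is F G A♭ B♭ C D E.
F up to B♭ is a perfect fourth — 5 semitones.

5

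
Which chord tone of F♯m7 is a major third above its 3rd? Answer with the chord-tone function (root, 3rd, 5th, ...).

5th

F♯ minor seventh is spelled F♯–A–C♯–E.
The 3rd is A. A major third above A is C♯.
C♯ is the chord's 5th.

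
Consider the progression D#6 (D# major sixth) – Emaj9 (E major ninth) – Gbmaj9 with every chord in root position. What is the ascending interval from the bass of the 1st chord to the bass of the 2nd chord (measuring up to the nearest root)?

The roots are D# and E.
From D# to E: 1 semitone over a second = minor.

minor second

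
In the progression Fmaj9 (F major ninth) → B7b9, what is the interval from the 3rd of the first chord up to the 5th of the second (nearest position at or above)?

major sixth

The 3rd of Fmaj9 (F major ninth) is A; the 5th of B7b9 is F♯.
Counting 6 letters and 9 half steps from A gives a major sixth.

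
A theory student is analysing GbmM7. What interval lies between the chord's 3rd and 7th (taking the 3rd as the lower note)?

augmented fifth

Gbm(maj7): Gb–Bbb–Db–F.
The 3rd is Bbb and the 7th is F.
5 letter names make it a fifth; at 8 semitones (a half step wider than perfect) the quality is augmented.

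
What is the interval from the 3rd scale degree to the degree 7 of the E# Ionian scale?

Spelling the E# Ionian scale: E# F## G## A# B# C## D##.
So we need the interval from G## up to D##.
G## up to D## spans 5 letter names and 7 semitones — a perfect fifth.

P5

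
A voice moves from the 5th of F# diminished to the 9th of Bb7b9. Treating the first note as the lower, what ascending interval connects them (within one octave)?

The 5th of F# diminished is C; the 9th of Bb7b9 is Cb.
From C to Cb: 11 semitones over an octave = diminished.

d8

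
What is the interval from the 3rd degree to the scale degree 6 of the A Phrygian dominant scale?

A phrygian dominant: A Bb C# D E F G.
The 3rd degree is C# and the scale degree 6 is F.
C# up to F is 4 semitones, a half step narrower than a perfect fourth, so the interval is diminished.

diminished fourth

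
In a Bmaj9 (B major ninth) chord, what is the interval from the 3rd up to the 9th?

minor seventh

Spelling the chord: B–D#–F#–A#–C#.
3rd = D#; 9th = C#.
From D# to C#: 10 semitones over a seventh = minor.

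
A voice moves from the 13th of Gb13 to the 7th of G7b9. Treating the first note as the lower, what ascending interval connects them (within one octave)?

The 13th of Gb13 is Eb; the 7th of G7b9 is F.
From Eb to F is 2 semitones, exactly the major second.

major 2nd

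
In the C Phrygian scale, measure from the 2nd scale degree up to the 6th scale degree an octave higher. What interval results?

perfect twelfth

C phrygian: C D♭ E♭ F G A♭ B♭.
That puts D♭ below A♭.
Counting 12 letters and 19 half steps from D♭ gives a perfect twelfth.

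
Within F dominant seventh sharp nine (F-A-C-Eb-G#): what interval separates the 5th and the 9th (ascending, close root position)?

So we need the interval from C up to G#.
From C to G#: 8 semitones over a fifth = augmented.

A5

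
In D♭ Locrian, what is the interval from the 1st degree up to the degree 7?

The scale runs D♭ E𝄫 F♭ G♭ A𝄫 B𝄫 C♭.
The 1st degree is D♭ and the 7th scale degree is C♭.
From D♭ to C♭: 10 semitones over a seventh = minor.

minor seventh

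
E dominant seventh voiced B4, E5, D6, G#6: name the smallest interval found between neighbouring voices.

perfect 4th

Adjacent intervals: B4→E5 = perfect fourth; E5→D6 = minor seventh; D6→G#6 = augmented fourth.
The smallest is B4 to E5, a perfect fourth (5 semitones).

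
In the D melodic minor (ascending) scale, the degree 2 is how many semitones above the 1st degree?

2

The scale is D E F G A B C#.
D up to E is a major second — 2 semitones.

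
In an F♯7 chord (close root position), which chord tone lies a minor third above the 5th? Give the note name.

Spelling the chord: F♯–A♯–C♯–E.
The 5th is C♯. A minor third above C♯ is E.
E is the chord's 7th.

E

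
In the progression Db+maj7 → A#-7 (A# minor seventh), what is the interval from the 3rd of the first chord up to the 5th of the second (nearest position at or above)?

augmented seventh

The 3rd of Db+maj7 is F; the 5th of A#-7 (A# minor seventh) is E#.
From F to E#: 12 semitones over a seventh = augmented.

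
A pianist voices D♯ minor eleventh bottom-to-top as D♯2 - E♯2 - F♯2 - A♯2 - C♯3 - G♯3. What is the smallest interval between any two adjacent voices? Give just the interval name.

Adjacent intervals: D♯2→E♯2 = major second; E♯2→F♯2 = minor second; F♯2→A♯2 = major third; A♯2→C♯3 = minor third; C♯3→G♯3 = perfect fifth.
The smallest is E♯2 to F♯2, a minor second (1 semitone).

minor 2nd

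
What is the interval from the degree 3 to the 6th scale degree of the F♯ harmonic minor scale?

The scale runs F♯ G♯ A B C♯ D E♯.
So we need the interval from A up to D.
A up to D spans 4 letter names and 5 semitones — a perfect fourth.

perfect fourth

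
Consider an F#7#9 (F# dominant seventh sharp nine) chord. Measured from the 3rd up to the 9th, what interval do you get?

F#7#9 (F# dominant seventh sharp nine) is spelled F#-A#-C#-E-G##.
So we need the interval from A# up to G##.
From A# to G## is 11 semitones, exactly the major seventh.

major seventh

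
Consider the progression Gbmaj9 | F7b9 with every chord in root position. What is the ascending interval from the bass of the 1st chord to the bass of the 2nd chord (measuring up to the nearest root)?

The roots are Gb and F.
Gb up to F spans 7 letter names and 11 semitones — a major seventh.

M7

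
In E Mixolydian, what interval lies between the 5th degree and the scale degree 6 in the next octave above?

major ninth

Spelling E Mixolydian: E F♯ G♯ A B C♯ D.
That puts B below C♯.
B up to C♯ spans 9 letter names and 14 semitones — a major ninth.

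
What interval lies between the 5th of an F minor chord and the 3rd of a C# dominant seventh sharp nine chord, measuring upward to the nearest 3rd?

A3

The 5th of F minor is C; the 3rd of C# dominant seventh sharp nine is E#.
C up to E# is 5 semitones, a half step wider than a major third, so the interval is augmented.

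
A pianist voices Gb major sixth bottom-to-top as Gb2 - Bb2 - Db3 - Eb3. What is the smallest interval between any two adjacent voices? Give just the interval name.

major 2nd

Adjacent intervals: Gb2→Bb2 = major third; Bb2→Db3 = minor third; Db3→Eb3 = major second.
The smallest is Db3 to Eb3, a major second (2 semitones).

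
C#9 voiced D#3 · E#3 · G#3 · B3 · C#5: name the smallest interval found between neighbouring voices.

Adjacent intervals: D#3→E#3 = major second; E#3→G#3 = minor third; G#3→B3 = minor third; B3→C#5 = major ninth.
The smallest is D#3 to E#3, a major second (2 semitones).

M2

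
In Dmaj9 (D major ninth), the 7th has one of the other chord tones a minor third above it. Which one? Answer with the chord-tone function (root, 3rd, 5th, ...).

9th

Dmaj9 is spelled D, F#, A, C#, E.
The 7th is C#. A minor third above C# is E.
E is the chord's 9th.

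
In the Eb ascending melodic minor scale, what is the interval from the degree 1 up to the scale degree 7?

M7

The scale runs Eb F Gb Ab Bb C D.
So we need the interval from Eb up to D.
Counting 7 letters and 11 half steps from Eb gives a major seventh.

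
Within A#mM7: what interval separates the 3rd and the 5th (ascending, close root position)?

M3

A#m(maj7) is spelled A#–C#–E#–G##.
That puts C# below E#.
C# up to E# spans 3 letter names and 4 semitones — a major third.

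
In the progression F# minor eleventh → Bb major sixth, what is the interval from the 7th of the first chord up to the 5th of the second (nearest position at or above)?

minor second

The 7th of F# minor eleventh is E; the 5th of Bb major sixth is F.
E up to F is 1 semitone, a half step narrower than a major second, so the interval is minor.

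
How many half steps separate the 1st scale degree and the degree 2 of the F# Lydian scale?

The scale is F# G# A# B# C# D# E#.
F# up to G# is a major second — 2 semitones.

2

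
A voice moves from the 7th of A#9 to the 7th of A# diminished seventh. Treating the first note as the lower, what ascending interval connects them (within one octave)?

A#9 has G# as its 7th, and A# diminished seventh has G as its 7th.
8 letter names make it an octave; at 11 semitones (a half step narrower than perfect) the quality is diminished.

d8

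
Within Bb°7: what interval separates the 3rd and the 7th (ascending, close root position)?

The chord tones of Bbdim7 are Bb–Db–Fb–Abb.
So we need the interval from Db up to Abb.
5 letter names make it a fifth; at 6 semitones (a half step narrower than perfect) the quality is diminished.

diminished 5th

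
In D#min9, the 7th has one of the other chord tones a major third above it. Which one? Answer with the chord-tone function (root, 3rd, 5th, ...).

D#m9 is spelled D#–F#–A#–C#–E#.
The 7th is C#. A major third above C# is E#.
E# is the chord's 9th.

9th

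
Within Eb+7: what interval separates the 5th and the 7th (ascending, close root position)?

diminished 3rd

The chord tones of Eb augmented seventh are Eb, G, B, Db.
The 5th is B and the 7th is Db.
B up to Db is 2 semitones, a whole step narrower than a major third, so the interval is diminished.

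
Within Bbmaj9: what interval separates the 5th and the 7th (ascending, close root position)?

major 3rd

Bbmaj9 (Bb major ninth) is spelled Bb–D–F–A–C.
So we need the interval from F up to A.
Counting 3 letters and 4 half steps from F gives a major third.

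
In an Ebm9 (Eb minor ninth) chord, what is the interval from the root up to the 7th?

minor 7th

Spelling the chord: Eb–Gb–Bb–Db–F.
That puts Eb below Db.
7 letter names make it a seventh; at 10 semitones (a half step narrower than major) the quality is minor.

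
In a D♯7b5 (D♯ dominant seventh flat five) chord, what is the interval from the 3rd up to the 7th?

Spelling the chord: D♯-F𝄪-A-C♯.
3rd = F𝄪; 7th = C♯.
F𝄪 up to C♯ is 6 semitones, a half step narrower than a perfect fifth, so the interval is diminished.

diminished 5th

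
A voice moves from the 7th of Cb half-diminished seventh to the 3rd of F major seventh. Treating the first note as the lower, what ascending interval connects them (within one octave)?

A7

The 7th of Cb half-diminished seventh is Bbb; the 3rd of F major seventh is A.
Bbb up to A is 12 semitones, a half step wider than a major seventh, so the interval is augmented.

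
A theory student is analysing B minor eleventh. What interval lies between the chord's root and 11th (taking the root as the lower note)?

P11

The chord tones of B minor eleventh are B-D-F#-A-C#-E.
The root is B and the 11th is E.
From B to E is 17 semitones, exactly the perfect eleventh.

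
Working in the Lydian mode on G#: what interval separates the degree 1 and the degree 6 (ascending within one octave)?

G# lydian: G# A# B# C## D# E# F##.
Degree 1 = G#; 6th degree = E#.
G# up to E# spans 6 letter names and 9 semitones — a major sixth.

M6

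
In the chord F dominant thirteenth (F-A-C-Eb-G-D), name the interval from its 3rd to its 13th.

So we need the interval from A up to D.
From A to D is 17 semitones, exactly the perfect eleventh.

P11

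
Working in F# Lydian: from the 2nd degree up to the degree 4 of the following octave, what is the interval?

major tenth

The scale runs F# G# A# B# C# D# E#.
2nd degree = G#; 4th scale degree (up an octave) = B#.
G# up to B# spans 10 letter names and 16 semitones — a major tenth.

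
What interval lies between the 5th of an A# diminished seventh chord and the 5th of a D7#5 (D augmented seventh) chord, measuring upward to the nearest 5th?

The 5th of A# diminished seventh is E; the 5th of D7#5 (D augmented seventh) is A#.
E up to A# is 6 semitones, a half step wider than a perfect fourth, so the interval is augmented.

augmented 4th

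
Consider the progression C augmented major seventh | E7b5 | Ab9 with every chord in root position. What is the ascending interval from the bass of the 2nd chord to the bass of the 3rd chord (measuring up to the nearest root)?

diminished fourth

The roots are E and Ab.
4 letter names make it a fourth; at 4 semitones (a half step narrower than perfect) the quality is diminished.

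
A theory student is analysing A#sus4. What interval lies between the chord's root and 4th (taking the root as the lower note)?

The chord tones of A#sus4 (A# sus4) are A# D# E#.
That puts A# below D#.
From A# to D# is 5 semitones, exactly the perfect fourth.

perfect 4th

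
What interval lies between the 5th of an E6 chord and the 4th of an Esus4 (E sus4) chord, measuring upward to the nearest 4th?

minor 7th

The 5th of E6 is B; the 4th of Esus4 (E sus4) is A.
B up to A is 10 semitones, a half step narrower than a major seventh, so the interval is minor.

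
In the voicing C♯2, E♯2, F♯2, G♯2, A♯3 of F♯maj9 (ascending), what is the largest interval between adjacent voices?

M9

Adjacent intervals: C♯2→E♯2 = major third; E♯2→F♯2 = minor second; F♯2→G♯2 = major second; G♯2→A♯3 = major ninth.
The largest is G♯2 to A♯3, a major ninth (14 semitones).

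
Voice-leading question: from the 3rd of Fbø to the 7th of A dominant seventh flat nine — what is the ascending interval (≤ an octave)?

augmented seventh

The 3rd of Fbø is Abb; the 7th of A dominant seventh flat nine is G.
7 letter names make it a seventh; at 12 semitones (a half step wider than major) the quality is augmented.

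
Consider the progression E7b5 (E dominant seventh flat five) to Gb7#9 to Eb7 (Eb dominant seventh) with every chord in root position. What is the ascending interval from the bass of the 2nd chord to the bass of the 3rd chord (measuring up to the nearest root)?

The roots are Gb and Eb.
Gb up to Eb spans 6 letter names and 9 semitones — a major sixth.

major 6th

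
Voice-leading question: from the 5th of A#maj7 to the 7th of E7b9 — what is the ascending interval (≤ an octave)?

diminished seventh

The 5th of A#maj7 is E#; the 7th of E7b9 is D.
From E# to D: 9 semitones over a seventh = diminished.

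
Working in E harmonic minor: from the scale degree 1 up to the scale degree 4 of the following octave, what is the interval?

E harmonic minor: E F# G A B C D#.
So we need the interval from E up to A.
From E to A is 17 semitones, exactly the perfect eleventh.

perfect 11th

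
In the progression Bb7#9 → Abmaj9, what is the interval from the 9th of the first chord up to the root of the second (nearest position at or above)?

The 9th of Bb7#9 is C#; the root of Abmaj9 is Ab.
From C# to Ab: 7 semitones over a sixth = diminished.

diminished sixth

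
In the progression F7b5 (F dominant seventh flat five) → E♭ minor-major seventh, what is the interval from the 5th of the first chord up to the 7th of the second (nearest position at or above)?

F7b5 (F dominant seventh flat five) has C♭ as its 5th, and E♭ minor-major seventh has D as its 7th.
2 letter names make it a second; at 3 semitones (a half step wider than major) the quality is augmented.

augmented second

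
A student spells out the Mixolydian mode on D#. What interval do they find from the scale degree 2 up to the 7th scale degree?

D# mixolydian: D# E# F## G# A# B# C#.
That puts E# below C#.
From E# to C#: 8 semitones over a sixth = minor.

m6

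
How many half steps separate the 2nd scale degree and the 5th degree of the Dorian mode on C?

The scale is C D E♭ F G A B♭.
D up to G is a perfect fourth — 5 semitones.

5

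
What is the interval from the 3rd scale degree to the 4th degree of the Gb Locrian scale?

Spelling the Gb Locrian scale: Gb Abb Bbb Cb Dbb Ebb Fb.
3rd scale degree = Bbb; degree 4 = Cb.
From Bbb to Cb is 2 semitones, exactly the major second.

M2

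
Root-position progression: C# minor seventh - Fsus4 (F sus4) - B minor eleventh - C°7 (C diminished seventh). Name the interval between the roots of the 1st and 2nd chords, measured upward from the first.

The roots are C# and F.
C# up to F is 4 semitones, a half step narrower than a perfect fourth, so the interval is diminished.

diminished fourth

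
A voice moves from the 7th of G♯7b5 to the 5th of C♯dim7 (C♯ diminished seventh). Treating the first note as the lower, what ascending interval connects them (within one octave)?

minor 2nd

G♯7b5 has F♯ as its 7th, and C♯dim7 (C♯ diminished seventh) has G as its 5th.
2 letter names make it a second; at 1 semitone (a half step narrower than major) the quality is minor.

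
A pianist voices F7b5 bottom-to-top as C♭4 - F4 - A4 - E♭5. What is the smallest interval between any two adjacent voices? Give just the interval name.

M3

Adjacent intervals: C♭4→F4 = augmented fourth; F4→A4 = major third; A4→E♭5 = diminished fifth.
The smallest is F4 to A4, a major third (4 semitones).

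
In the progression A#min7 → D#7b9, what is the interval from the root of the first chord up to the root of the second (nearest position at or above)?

perfect 4th

The root of A#min7 is A#; the root of D#7b9 is D#.
From A# to D# is 5 semitones, exactly the perfect fourth.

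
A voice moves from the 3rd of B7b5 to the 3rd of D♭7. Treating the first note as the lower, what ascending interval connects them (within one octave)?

diminished third

B7b5 has D♯ as its 3rd, and D♭7 has F as its 3rd.
3 letter names make it a third; at 2 semitones (a whole step narrower than major) the quality is diminished.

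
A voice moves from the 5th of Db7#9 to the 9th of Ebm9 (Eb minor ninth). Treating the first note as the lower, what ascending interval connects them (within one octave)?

The 5th of Db7#9 is Ab; the 9th of Ebm9 (Eb minor ninth) is F.
Counting 6 letters and 9 half steps from Ab gives a major sixth.

major sixth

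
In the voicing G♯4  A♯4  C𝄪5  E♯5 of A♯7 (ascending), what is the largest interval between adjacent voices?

major third

Adjacent intervals: G♯4→A♯4 = major second; A♯4→C𝄪5 = major third; C𝄪5→E♯5 = minor third.
The largest is A♯4 to C𝄪5, a major third (4 semitones).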